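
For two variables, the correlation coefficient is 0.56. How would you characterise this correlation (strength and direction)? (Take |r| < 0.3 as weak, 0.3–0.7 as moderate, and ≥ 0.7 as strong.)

moderate positive

r = 0.56 > 0 so the relationship is positive.
|r| = 0.56, which falls in the moderate range.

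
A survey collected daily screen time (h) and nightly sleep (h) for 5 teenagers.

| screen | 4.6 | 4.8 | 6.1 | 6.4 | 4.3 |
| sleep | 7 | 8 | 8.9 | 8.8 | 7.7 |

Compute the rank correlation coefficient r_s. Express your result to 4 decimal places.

Rank screen: 2, 3, 4, 5, 1
Rank sleep: 1, 3, 5, 4, 2
d = rank(screen) − rank(sleep): 1, 0, -1, 1, -1; Σd² = 4
ρ = 1 − 6Σd² / [n(n²−1)] = 1 − 6×4 / (5×24) = 1 − 24/120 ≈ 0.8000

0.8000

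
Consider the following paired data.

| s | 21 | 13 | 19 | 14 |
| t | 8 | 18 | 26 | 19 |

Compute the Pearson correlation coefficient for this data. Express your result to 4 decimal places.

-0.3174

n = 4, Σs = 67, Σt = 71, Σs² = 1167, Σt² = 1425, Σst = 1162
nΣst − ΣsΣt = 4648 − 4757 = -109
nΣs² − (Σs)² = 4668 − 4489 = 179; nΣt² − (Σt)² = 5700 − 5041 = 659
r = -109 / √(179 × 659) = -109 / 343.4545 ≈ -0.3174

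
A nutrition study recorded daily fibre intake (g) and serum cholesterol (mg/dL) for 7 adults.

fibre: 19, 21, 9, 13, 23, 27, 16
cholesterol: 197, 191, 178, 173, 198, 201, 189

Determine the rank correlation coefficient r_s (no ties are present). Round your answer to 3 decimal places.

0.929

Rank fibre: 4, 5, 1, 2, 6, 7, 3
Rank cholesterol: 5, 4, 2, 1, 6, 7, 3
d = rank(fibre) − rank(cholesterol): -1, 1, -1, 1, 0, 0, 0; Σd² = 4
ρ = 1 − 6Σd² / [n(n²−1)] = 1 − 6×4 / (7×48) = 1 − 24/336 ≈ 0.929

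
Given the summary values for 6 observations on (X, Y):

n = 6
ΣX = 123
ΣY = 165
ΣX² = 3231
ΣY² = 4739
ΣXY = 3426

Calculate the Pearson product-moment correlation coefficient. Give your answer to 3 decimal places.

r = (nΣXY − ΣXΣY) / √[(nΣX² − (ΣX)²)(nΣY² − (ΣY)²)]
Numerator: 6×3426 − 123×165 = 261
Denominator: √[(19386 − 15129)(28434 − 27225)] = √[4257 × 1209] = 2268.6368
r = 261 / 2268.6368 ≈ 0.115

0.115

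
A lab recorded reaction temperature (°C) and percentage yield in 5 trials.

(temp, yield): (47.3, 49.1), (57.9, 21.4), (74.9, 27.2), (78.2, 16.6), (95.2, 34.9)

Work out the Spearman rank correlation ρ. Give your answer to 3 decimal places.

-0.300

Rank temp: 1, 2, 3, 4, 5
Rank yield: 5, 2, 3, 1, 4
d = rank(temp) − rank(yield): -4, 0, 0, 3, 1; Σd² = 26
ρ = 1 − 6Σd² / [n(n²−1)] = 1 − 6×26 / (5×24) = 1 − 156/120 ≈ -0.300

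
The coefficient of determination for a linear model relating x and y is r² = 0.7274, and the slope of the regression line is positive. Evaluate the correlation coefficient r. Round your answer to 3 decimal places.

0.853

|r| = √0.7274 = 0.853
The association is positive, so r = 0.853.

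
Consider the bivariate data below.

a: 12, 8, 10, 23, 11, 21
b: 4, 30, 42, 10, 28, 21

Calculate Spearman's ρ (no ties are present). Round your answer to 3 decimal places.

Rank a: 4, 1, 2, 6, 3, 5
Rank b: 1, 5, 6, 2, 4, 3
d = rank(a) − rank(b): 3, -4, -4, 4, -1, 2; Σd² = 62
ρ = 1 − 6Σd² / [n(n²−1)] = 1 − 6×62 / (6×35) = 1 − 372/210 ≈ -0.771

-0.771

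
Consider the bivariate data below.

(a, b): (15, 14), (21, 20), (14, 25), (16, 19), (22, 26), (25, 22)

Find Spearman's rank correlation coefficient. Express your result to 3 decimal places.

Rank a: 2, 4, 1, 3, 5, 6
Rank b: 1, 3, 5, 2, 6, 4
d = rank(a) − rank(b): 1, 1, -4, 1, -1, 2; Σd² = 24
ρ = 1 − 6Σd² / [n(n²−1)] = 1 − 6×24 / (6×35) = 1 − 144/210 ≈ 0.314

0.314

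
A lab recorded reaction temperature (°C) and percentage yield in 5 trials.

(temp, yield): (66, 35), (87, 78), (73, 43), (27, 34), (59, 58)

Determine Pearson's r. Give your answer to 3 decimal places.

n = 5, Σx = 312, Σy = 248, Σx² = 21464, Σy² = 13678, Σxy = 16575
nΣxy − ΣxΣy = 82875 − 77376 = 5499
nΣx² − (Σx)² = 107320 − 97344 = 9976; nΣy² − (Σy)² = 68390 − 61504 = 6886
r = 5499 / √(9976 × 6886) = 5499 / 8288.2288 ≈ 0.663

0.663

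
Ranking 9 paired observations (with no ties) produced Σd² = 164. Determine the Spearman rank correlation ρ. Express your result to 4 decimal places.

ρ = 1 − 6Σd² / [n(n²−1)] = 1 − 6×164 / (9×80)
  = 1 − 984/720 = 1 − 1.36667 ≈ -0.3667

-0.3667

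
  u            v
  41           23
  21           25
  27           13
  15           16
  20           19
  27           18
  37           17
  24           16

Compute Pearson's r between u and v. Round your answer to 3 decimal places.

n = 8, Σu = 212, Σv = 147, Σu² = 6150, Σv² = 2809, Σuv = 3938
nΣuv − ΣuΣv = 31504 − 31164 = 340
nΣu² − (Σu)² = 49200 − 44944 = 4256; nΣv² − (Σv)² = 22472 − 21609 = 863
r = 340 / √(4256 × 863) = 340 / 1916.4885 ≈ 0.177

0.177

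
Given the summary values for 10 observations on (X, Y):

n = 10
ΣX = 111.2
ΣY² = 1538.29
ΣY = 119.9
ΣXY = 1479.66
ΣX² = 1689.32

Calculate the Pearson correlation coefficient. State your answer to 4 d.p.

0.6855

r = (nΣXY − ΣXΣY) / √[(nΣX² − (ΣX)²)(nΣY² − (ΣY)²)]
Numerator: 10×1479.66 − 111.2×119.9 = 1463.72
Denominator: √[(16893.2 − 12365.44)(15382.9 − 14376.01)] = √[4527.76 × 1006.89] = 2135.1712
r = 1463.72 / 2135.1712 ≈ 0.6855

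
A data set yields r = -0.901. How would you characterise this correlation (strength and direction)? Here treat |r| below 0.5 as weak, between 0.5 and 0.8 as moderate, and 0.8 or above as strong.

strong negative

r = -0.901 < 0 so the relationship is negative.
|r| = 0.901, which falls in the strong range.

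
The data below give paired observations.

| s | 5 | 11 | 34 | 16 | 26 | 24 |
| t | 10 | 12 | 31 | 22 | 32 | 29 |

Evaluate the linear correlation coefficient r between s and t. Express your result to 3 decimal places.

0.941

n = 6, Σs = 116, Σt = 136, Σs² = 2810, Σt² = 3554, Σst = 3116
nΣst − ΣsΣt = 18696 − 15776 = 2920
nΣs² − (Σs)² = 16860 − 13456 = 3404; nΣt² − (Σt)² = 21324 − 18496 = 2828
r = 2920 / √(3404 × 2828) = 2920 / 3102.6621 ≈ 0.941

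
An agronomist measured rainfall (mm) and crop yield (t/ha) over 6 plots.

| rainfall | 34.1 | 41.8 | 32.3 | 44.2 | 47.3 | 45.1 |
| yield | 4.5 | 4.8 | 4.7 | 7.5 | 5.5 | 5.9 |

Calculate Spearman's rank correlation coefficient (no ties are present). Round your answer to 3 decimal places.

0.714

Rank rainfall: 2, 3, 1, 4, 6, 5
Rank yield: 1, 3, 2, 6, 4, 5
d = rank(rainfall) − rank(yield): 1, 0, -1, -2, 2, 0; Σd² = 10
ρ = 1 − 6Σd² / [n(n²−1)] = 1 − 6×10 / (6×35) = 1 − 60/210 ≈ 0.714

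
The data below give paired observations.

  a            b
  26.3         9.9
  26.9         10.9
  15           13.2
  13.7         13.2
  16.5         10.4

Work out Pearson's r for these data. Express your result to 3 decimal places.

n = 5, Σa = 98.4, Σb = 57.6, Σa² = 2100.24, Σb² = 673.46, Σab = 1104.02
nΣab − ΣaΣb = 5520.1 − 5667.84 = -147.74
nΣa² − (Σa)² = 10501.2 − 9682.56 = 818.64; nΣb² − (Σb)² = 3367.3 − 3317.76 = 49.54
r = -147.74 / √(818.64 × 49.54) = -147.74 / 201.3838 ≈ -0.734

-0.734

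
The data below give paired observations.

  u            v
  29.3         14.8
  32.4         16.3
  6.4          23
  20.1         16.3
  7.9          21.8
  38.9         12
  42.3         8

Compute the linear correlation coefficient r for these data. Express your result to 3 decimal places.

-0.953

n = 7, Σu = 177.3, Σv = 112.2, Σu² = 5718.13, Σv² = 1962.66, Σuv = 2414.01
nΣuv − ΣuΣv = 16898.07 − 19893.06 = -2994.99
nΣu² − (Σu)² = 40026.91 − 31435.29 = 8591.62; nΣv² − (Σv)² = 13738.62 − 12588.84 = 1149.78
r = -2994.99 / √(8591.62 × 1149.78) = -2994.99 / 3143.0038 ≈ -0.953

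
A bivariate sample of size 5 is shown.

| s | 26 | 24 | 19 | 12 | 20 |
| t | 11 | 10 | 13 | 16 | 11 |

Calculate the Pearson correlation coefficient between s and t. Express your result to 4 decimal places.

-0.9146

n = 5, Σs = 101, Σt = 61, Σs² = 2157, Σt² = 767, Σst = 1185
nΣst − ΣsΣt = 5925 − 6161 = -236
nΣs² − (Σs)² = 10785 − 10201 = 584; nΣt² − (Σt)² = 3835 − 3721 = 114
r = -236 / √(584 × 114) = -236 / 258.0233 ≈ -0.9146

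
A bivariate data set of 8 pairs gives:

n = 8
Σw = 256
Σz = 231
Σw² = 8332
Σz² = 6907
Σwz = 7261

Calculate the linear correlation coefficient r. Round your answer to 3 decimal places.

-0.719

r = (nΣwz − ΣwΣz) / √[(nΣw² − (Σw)²)(nΣz² − (Σz)²)]
Numerator: 8×7261 − 256×231 = -1048
Denominator: √[(66656 − 65536)(55256 − 53361)] = √[1120 × 1895] = 1456.8459
r = -1048 / 1456.8459 ≈ -0.719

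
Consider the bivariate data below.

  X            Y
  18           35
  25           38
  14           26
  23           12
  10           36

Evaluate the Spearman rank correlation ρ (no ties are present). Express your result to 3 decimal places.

Rank X: 3, 5, 2, 4, 1
Rank Y: 3, 5, 2, 1, 4
d = rank(X) − rank(Y): 0, 0, 0, 3, -3; Σd² = 18
ρ = 1 − 6Σd² / [n(n²−1)] = 1 − 6×18 / (5×24) = 1 − 108/120 ≈ 0.100

0.100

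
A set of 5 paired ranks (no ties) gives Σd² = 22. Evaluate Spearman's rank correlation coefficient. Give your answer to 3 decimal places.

ρ = 1 − 6Σd² / [n(n²−1)] = 1 − 6×22 / (5×24)
  = 1 − 132/120 = 1 − 1.1000 ≈ -0.100

-0.100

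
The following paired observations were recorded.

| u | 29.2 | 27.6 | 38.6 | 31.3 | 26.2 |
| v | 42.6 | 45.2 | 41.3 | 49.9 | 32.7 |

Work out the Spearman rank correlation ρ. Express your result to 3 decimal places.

Rank u: 3, 2, 5, 4, 1
Rank v: 3, 4, 2, 5, 1
d = rank(u) − rank(v): 0, -2, 3, -1, 0; Σd² = 14
ρ = 1 − 6Σd² / [n(n²−1)] = 1 − 6×14 / (5×24) = 1 − 84/120 ≈ 0.300

0.300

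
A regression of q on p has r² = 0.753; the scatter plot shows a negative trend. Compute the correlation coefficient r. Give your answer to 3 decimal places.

-0.868

|r| = √0.753 = 0.868
The association is negative, so r = −0.868.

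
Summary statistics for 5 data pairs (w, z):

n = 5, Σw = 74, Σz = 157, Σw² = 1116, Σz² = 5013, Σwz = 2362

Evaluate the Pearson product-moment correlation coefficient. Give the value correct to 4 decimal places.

r = (nΣwz − ΣwΣz) / √[(nΣw² − (Σw)²)(nΣz² − (Σz)²)]
Numerator: 5×2362 − 74×157 = 192
Denominator: √[(5580 − 5476)(25065 − 24649)] = √[104 × 416] = 208.0000
r = 192 / 208.0000 ≈ 0.9231

0.9231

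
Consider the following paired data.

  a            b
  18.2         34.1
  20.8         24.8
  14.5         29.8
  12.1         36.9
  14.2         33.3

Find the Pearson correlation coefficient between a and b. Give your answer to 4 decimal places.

n = 5, Σa = 79.8, Σb = 158.9, Σa² = 1322.18, Σb² = 5136.39, Σab = 2487.91
nΣab − ΣaΣb = 12439.55 − 12680.22 = -240.67
nΣa² − (Σa)² = 6610.9 − 6368.04 = 242.86; nΣb² − (Σb)² = 25681.95 − 25249.21 = 432.74
r = -240.67 / √(242.86 × 432.74) = -240.67 / 324.1840 ≈ -0.7424

-0.7424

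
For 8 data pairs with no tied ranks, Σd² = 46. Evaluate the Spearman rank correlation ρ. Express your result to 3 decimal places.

0.452

ρ = 1 − 6Σd² / [n(n²−1)] = 1 − 6×46 / (8×63)
  = 1 − 276/504 = 1 − 0.5476 ≈ 0.452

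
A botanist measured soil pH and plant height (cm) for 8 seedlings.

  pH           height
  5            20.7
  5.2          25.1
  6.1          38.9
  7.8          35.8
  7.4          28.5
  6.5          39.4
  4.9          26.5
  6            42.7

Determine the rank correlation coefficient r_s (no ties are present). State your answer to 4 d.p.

Rank pH: 2, 3, 5, 8, 7, 6, 1, 4
Rank height: 1, 2, 6, 5, 4, 7, 3, 8
d = rank(pH) − rank(height): 1, 1, -1, 3, 3, -1, -2, -4; Σd² = 42
ρ = 1 − 6Σd² / [n(n²−1)] = 1 − 6×42 / (8×63) = 1 − 252/504 ≈ 0.5000

0.5000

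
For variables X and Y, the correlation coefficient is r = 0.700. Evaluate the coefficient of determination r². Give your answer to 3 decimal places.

r² = (0.700)² = 0.490

0.490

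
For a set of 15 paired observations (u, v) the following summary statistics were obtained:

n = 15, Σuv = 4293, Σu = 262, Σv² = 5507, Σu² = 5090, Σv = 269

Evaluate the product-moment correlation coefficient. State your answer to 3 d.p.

r = (nΣuv − ΣuΣv) / √[(nΣu² − (Σu)²)(nΣv² − (Σv)²)]
Numerator: 15×4293 − 262×269 = -6083
Denominator: √[(76350 − 68644)(82605 − 72361)] = √[7706 × 10244] = 8884.8334
r = -6083 / 8884.8334 ≈ -0.685

-0.685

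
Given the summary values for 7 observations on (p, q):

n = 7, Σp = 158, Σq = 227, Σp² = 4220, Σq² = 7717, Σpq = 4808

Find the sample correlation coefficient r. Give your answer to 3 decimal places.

-0.655

r = (nΣpq − ΣpΣq) / √[(nΣp² − (Σp)²)(nΣq² − (Σq)²)]
Numerator: 7×4808 − 158×227 = -2210
Denominator: √[(29540 − 24964)(54019 − 51529)] = √[4576 × 2490] = 3375.5355
r = -2210 / 3375.5355 ≈ -0.655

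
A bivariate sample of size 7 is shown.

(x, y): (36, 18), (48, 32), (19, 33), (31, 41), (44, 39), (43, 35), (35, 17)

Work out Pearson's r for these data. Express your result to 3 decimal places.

0.063

n = 7, Σx = 256, Σy = 215, Σx² = 9932, Σy² = 7153, Σxy = 7898
nΣxy − ΣxΣy = 55286 − 55040 = 246
nΣx² − (Σx)² = 69524 − 65536 = 3988; nΣy² − (Σy)² = 50071 − 46225 = 3846
r = 246 / √(3988 × 3846) = 246 / 3916.3565 ≈ 0.063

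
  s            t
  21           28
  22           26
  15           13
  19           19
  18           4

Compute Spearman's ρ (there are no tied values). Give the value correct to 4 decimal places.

Rank s: 4, 5, 1, 3, 2
Rank t: 5, 4, 2, 3, 1
d = rank(s) − rank(t): -1, 1, -1, 0, 1; Σd² = 4
ρ = 1 − 6Σd² / [n(n²−1)] = 1 − 6×4 / (5×24) = 1 − 24/120 ≈ 0.8000

0.8000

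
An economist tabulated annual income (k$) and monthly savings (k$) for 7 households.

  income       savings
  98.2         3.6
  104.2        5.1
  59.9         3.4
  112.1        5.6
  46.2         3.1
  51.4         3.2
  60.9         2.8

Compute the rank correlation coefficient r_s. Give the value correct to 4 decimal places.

0.7857

Rank income: 5, 6, 3, 7, 1, 2, 4
Rank savings: 5, 6, 4, 7, 2, 3, 1
d = rank(income) − rank(savings): 0, 0, -1, 0, -1, -1, 3; Σd² = 12
ρ = 1 − 6Σd² / [n(n²−1)] = 1 − 6×12 / (7×48) = 1 − 72/336 ≈ 0.7857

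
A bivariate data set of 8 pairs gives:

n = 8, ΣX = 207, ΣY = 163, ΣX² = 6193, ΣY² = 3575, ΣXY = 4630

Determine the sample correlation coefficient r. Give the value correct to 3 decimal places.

r = (nΣXY − ΣXΣY) / √[(nΣX² − (ΣX)²)(nΣY² − (ΣY)²)]
Numerator: 8×4630 − 207×163 = 3299
Denominator: √[(49544 − 42849)(28600 − 26569)] = √[6695 × 2031] = 3687.4849
r = 3299 / 3687.4849 ≈ 0.895

0.895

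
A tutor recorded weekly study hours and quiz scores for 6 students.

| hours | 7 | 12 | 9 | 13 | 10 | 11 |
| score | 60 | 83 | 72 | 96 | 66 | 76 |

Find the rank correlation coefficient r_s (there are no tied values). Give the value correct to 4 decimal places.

0.9429

Rank hours: 1, 5, 2, 6, 3, 4
Rank score: 1, 5, 3, 6, 2, 4
d = rank(hours) − rank(score): 0, 0, -1, 0, 1, 0; Σd² = 2
ρ = 1 − 6Σd² / [n(n²−1)] = 1 − 6×2 / (6×35) = 1 − 12/210 ≈ 0.9429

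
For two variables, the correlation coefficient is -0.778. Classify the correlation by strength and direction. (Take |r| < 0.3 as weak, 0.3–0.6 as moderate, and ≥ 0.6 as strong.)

r = -0.778 < 0 so the relationship is negative.
|r| = 0.778, which falls in the strong range.

strong negative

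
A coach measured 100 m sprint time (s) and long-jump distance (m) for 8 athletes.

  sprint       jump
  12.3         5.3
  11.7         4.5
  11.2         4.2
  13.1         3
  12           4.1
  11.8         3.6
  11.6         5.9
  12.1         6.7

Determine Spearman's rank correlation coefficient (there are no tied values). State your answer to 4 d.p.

Rank sprint: 7, 3, 1, 8, 5, 4, 2, 6
Rank jump: 6, 5, 4, 1, 3, 2, 7, 8
d = rank(sprint) − rank(jump): 1, -2, -3, 7, 2, 2, -5, -2; Σd² = 100
ρ = 1 − 6Σd² / [n(n²−1)] = 1 − 6×100 / (8×63) = 1 − 600/504 ≈ -0.1905

-0.1905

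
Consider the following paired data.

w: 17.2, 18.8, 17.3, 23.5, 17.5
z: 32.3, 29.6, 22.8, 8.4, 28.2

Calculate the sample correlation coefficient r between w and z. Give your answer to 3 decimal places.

-0.888

n = 5, Σw = 94.3, Σz = 121.3, Σw² = 1807.07, Σz² = 3305.09, Σwz = 2197.38
nΣwz − ΣwΣz = 10986.9 − 11438.59 = -451.69
nΣw² − (Σw)² = 9035.35 − 8892.49 = 142.86; nΣz² − (Σz)² = 16525.45 − 14713.69 = 1811.76
r = -451.69 / √(142.86 × 1811.76) = -451.69 / 508.7514 ≈ -0.888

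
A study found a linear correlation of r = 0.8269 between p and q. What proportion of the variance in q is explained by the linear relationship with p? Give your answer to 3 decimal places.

0.684

r² = (0.8269)² = 0.684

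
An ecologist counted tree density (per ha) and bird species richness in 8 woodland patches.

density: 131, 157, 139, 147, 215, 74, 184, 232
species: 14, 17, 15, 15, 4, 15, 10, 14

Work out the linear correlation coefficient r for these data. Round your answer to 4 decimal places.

-0.5333

n = 8, Σx = 1279, Σy = 104, Σx² = 222121, Σy² = 1472, Σxy = 15851
nΣxy − ΣxΣy = 126808 − 133016 = -6208
nΣx² − (Σx)² = 1776968 − 1635841 = 141127; nΣy² − (Σy)² = 11776 − 10816 = 960
r = -6208 / √(141127 × 960) = -6208 / 11639.6701 ≈ -0.5333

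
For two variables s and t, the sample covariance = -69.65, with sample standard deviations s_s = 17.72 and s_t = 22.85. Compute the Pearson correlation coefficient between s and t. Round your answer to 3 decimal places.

-0.172

r = Cov(s,t) / (s_s · s_t) = -69.65 / (17.72 × 22.85)
  = -69.65 / 404.9020 ≈ -0.172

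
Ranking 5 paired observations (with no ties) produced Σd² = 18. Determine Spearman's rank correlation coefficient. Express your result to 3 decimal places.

0.100

ρ = 1 − 6Σd² / [n(n²−1)] = 1 − 6×18 / (5×24)
  = 1 − 108/120 = 1 − 0.9000 ≈ 0.100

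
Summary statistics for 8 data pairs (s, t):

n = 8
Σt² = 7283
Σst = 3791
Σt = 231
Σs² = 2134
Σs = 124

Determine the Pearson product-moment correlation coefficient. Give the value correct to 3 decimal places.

r = (nΣst − ΣsΣt) / √[(nΣs² − (Σs)²)(nΣt² − (Σt)²)]
Numerator: 8×3791 − 124×231 = 1684
Denominator: √[(17072 − 15376)(58264 − 53361)] = √[1696 × 4903] = 2883.6588
r = 1684 / 2883.6588 ≈ 0.584

0.584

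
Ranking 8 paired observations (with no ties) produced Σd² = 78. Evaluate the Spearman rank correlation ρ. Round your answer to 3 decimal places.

ρ = 1 − 6Σd² / [n(n²−1)] = 1 − 6×78 / (8×63)
  = 1 − 468/504 = 1 − 0.9286 ≈ 0.071

0.071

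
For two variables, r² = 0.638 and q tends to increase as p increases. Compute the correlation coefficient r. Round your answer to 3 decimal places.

|r| = √0.638 = 0.799
The association is positive, so r = 0.799.

0.799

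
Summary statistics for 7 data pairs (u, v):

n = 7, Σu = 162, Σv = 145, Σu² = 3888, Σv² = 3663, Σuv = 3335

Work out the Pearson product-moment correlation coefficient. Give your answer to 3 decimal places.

-0.068

r = (nΣuv − ΣuΣv) / √[(nΣu² − (Σu)²)(nΣv² − (Σv)²)]
Numerator: 7×3335 − 162×145 = -145
Denominator: √[(27216 − 26244)(25641 − 21025)] = √[972 × 4616] = 2118.1955
r = -145 / 2118.1955 ≈ -0.068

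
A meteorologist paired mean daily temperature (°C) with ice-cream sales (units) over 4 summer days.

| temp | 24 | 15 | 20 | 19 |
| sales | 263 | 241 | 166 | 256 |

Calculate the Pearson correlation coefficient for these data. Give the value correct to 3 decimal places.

n = 4, Σx = 78, Σy = 926, Σx² = 1562, Σy² = 220342, Σxy = 18111
nΣxy − ΣxΣy = 72444 − 72228 = 216
nΣx² − (Σx)² = 6248 − 6084 = 164; nΣy² − (Σy)² = 881368 − 857476 = 23892
r = 216 / √(164 × 23892) = 216 / 1979.4666 ≈ 0.109

0.109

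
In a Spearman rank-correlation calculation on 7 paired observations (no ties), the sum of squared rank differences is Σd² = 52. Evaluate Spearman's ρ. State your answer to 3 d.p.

0.071

ρ = 1 − 6Σd² / [n(n²−1)] = 1 − 6×52 / (7×48)
  = 1 − 312/336 = 1 − 0.9286 ≈ 0.071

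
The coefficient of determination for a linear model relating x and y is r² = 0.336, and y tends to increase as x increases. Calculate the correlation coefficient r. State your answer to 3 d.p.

|r| = √0.336 = 0.580
The association is positive, so r = 0.580.

0.580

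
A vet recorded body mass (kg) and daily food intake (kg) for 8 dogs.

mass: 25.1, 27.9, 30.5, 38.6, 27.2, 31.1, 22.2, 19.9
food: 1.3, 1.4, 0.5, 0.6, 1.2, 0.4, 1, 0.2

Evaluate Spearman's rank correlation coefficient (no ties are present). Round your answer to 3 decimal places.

-0.048

Rank mass: 3, 5, 6, 8, 4, 7, 2, 1
Rank food: 7, 8, 3, 4, 6, 2, 5, 1
d = rank(mass) − rank(food): -4, -3, 3, 4, -2, 5, -3, 0; Σd² = 88
ρ = 1 − 6Σd² / [n(n²−1)] = 1 − 6×88 / (8×63) = 1 − 528/504 ≈ -0.048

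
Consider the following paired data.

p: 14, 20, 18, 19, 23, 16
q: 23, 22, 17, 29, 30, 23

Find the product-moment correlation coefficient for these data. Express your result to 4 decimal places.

0.4891

n = 6, Σp = 110, Σq = 144, Σp² = 2066, Σq² = 3572, Σpq = 2677
nΣpq − ΣpΣq = 16062 − 15840 = 222
nΣp² − (Σp)² = 12396 − 12100 = 296; nΣq² − (Σq)² = 21432 − 20736 = 696
r = 222 / √(296 × 696) = 222 / 453.8899 ≈ 0.4891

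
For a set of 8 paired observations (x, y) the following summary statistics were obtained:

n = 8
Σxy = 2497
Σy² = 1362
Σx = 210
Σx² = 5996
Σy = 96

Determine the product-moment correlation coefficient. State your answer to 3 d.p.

-0.072

r = (nΣxy − ΣxΣy) / √[(nΣx² − (Σx)²)(nΣy² − (Σy)²)]
Numerator: 8×2497 − 210×96 = -184
Denominator: √[(47968 − 44100)(10896 − 9216)] = √[3868 × 1680] = 2549.1646
r = -184 / 2549.1646 ≈ -0.072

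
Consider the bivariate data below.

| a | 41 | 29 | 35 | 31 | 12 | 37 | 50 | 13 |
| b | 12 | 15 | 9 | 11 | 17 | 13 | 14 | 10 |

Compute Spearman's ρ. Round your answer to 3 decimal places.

-0.143

Rank a: 7, 3, 5, 4, 1, 6, 8, 2
Rank b: 4, 7, 1, 3, 8, 5, 6, 2
d = rank(a) − rank(b): 3, -4, 4, 1, -7, 1, 2, 0; Σd² = 96
ρ = 1 − 6Σd² / [n(n²−1)] = 1 − 6×96 / (8×63) = 1 − 576/504 ≈ -0.143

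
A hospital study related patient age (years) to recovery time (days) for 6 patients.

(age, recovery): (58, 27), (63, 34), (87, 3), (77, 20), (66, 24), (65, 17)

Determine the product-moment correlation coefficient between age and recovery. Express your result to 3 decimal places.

n = 6, Σx = 416, Σy = 125, Σx² = 29412, Σy² = 3159, Σxy = 8198
nΣxy − ΣxΣy = 49188 − 52000 = -2812
nΣx² − (Σx)² = 176472 − 173056 = 3416; nΣy² − (Σy)² = 18954 − 15625 = 3329
r = -2812 / √(3416 × 3329) = -2812 / 3372.2194 ≈ -0.834

-0.834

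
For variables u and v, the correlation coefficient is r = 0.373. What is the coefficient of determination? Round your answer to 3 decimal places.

r² = (0.373)² = 0.139

0.139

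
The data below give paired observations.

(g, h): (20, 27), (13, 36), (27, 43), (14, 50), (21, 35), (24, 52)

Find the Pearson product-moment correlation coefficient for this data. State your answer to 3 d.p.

n = 6, Σg = 119, Σh = 243, Σg² = 2511, Σh² = 10303, Σgh = 4852
nΣgh − ΣgΣh = 29112 − 28917 = 195
nΣg² − (Σg)² = 15066 − 14161 = 905; nΣh² − (Σh)² = 61818 − 59049 = 2769
r = 195 / √(905 × 2769) = 195 / 1583.0177 ≈ 0.123

0.123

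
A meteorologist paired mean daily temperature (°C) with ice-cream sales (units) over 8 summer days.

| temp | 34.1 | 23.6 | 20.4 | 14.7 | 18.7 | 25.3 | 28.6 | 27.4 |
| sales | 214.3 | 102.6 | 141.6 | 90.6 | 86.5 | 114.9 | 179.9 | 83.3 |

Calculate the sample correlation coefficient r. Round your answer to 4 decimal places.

n = 8, Σx = 192.8, Σy = 1013.7, Σx² = 4910.52, Σy² = 144697.33, Σxy = 25901.53
nΣxy − ΣxΣy = 207212.24 − 195441.36 = 11770.88
nΣx² − (Σx)² = 39284.16 − 37171.84 = 2112.32; nΣy² − (Σy)² = 1157578.64 − 1027587.69 = 129990.95
r = 11770.88 / √(2112.32 × 129990.95) = 11770.88 / 16570.5306 ≈ 0.7104

0.7104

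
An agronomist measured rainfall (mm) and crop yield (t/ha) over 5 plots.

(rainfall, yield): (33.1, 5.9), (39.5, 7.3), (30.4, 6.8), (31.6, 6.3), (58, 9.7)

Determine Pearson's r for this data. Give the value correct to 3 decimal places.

n = 5, Σx = 192.6, Σy = 36, Σx² = 7942.58, Σy² = 268.12, Σxy = 1452.04
nΣxy − ΣxΣy = 7260.2 − 6933.6 = 326.6
nΣx² − (Σx)² = 39712.9 − 37094.76 = 2618.14; nΣy² − (Σy)² = 1340.6 − 1296 = 44.6
r = 326.6 / √(2618.14 × 44.6) = 326.6 / 341.7149 ≈ 0.956

0.956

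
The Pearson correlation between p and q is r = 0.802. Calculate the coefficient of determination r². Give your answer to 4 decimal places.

0.6432

r² = (0.802)² = 0.6432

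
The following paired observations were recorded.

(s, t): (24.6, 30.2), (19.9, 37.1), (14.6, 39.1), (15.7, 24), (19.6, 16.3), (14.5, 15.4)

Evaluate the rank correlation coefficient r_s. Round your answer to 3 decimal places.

0.314

Rank s: 6, 5, 2, 3, 4, 1
Rank t: 4, 5, 6, 3, 2, 1
d = rank(s) − rank(t): 2, 0, -4, 0, 2, 0; Σd² = 24
ρ = 1 − 6Σd² / [n(n²−1)] = 1 − 6×24 / (6×35) = 1 − 144/210 ≈ 0.314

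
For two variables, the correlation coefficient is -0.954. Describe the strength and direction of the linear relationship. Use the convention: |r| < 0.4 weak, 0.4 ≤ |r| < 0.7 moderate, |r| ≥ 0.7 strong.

strong negative

r = -0.954 < 0 so the relationship is negative.
|r| = 0.954, which falls in the strong range.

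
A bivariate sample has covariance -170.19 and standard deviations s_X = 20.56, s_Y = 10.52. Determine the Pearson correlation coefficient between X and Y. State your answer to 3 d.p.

-0.787

r = Cov(X,Y) / (s_X · s_Y) = -170.19 / (20.56 × 10.52)
  = -170.19 / 216.2912 ≈ -0.787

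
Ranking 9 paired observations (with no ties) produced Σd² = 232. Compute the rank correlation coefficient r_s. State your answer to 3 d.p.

ρ = 1 − 6Σd² / [n(n²−1)] = 1 − 6×232 / (9×80)
  = 1 − 1392/720 = 1 − 1.9333 ≈ -0.933

-0.933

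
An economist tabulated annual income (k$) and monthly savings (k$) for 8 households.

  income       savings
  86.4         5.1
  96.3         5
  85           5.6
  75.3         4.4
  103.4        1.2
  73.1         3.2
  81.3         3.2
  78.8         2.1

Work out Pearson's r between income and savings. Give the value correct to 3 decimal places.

n = 8, Σx = 679.6, Σy = 29.8, Σx² = 58488.04, Σy² = 128.06, Σxy = 2513.1
nΣxy − ΣxΣy = 20104.8 − 20252.08 = -147.28
nΣx² − (Σx)² = 467904.32 − 461856.16 = 6048.16; nΣy² − (Σy)² = 1024.48 − 888.04 = 136.44
r = -147.28 / √(6048.16 × 136.44) = -147.28 / 908.4112 ≈ -0.162

-0.162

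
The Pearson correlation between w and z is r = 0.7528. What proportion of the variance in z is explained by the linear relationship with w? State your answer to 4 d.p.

r² = (0.7528)² = 0.5667

0.5667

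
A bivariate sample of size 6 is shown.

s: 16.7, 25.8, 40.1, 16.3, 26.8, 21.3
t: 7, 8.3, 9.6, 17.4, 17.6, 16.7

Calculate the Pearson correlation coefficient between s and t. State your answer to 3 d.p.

-0.227

n = 6, Σs = 147, Σt = 76.6, Σs² = 3990.16, Σt² = 1101.46, Σst = 1827.01
nΣst − ΣsΣt = 10962.06 − 11260.2 = -298.14
nΣs² − (Σs)² = 23940.96 − 21609 = 2331.96; nΣt² − (Σt)² = 6608.76 − 5867.56 = 741.2
r = -298.14 / √(2331.96 × 741.2) = -298.14 / 1314.7048 ≈ -0.227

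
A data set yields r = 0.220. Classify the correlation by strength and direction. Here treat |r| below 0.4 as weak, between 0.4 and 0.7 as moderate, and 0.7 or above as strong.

r = 0.220 > 0 so the relationship is positive.
|r| = 0.220, which falls in the weak range.

weak positive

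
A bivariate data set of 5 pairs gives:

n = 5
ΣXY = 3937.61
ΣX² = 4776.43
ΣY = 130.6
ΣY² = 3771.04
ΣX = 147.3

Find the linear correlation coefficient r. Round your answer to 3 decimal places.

r = (nΣXY − ΣXΣY) / √[(nΣX² − (ΣX)²)(nΣY² − (ΣY)²)]
Numerator: 5×3937.61 − 147.3×130.6 = 450.67
Denominator: √[(23882.15 − 21697.29)(18855.2 − 17056.36)] = √[2184.86 × 1798.84] = 1982.4766
r = 450.67 / 1982.4766 ≈ 0.227

0.227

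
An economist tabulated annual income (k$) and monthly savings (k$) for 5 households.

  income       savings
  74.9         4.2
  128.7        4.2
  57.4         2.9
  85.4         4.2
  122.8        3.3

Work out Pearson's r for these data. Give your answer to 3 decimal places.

n = 5, Σx = 469.2, Σy = 18.8, Σx² = 47841.46, Σy² = 72.22, Σxy = 1785.5
nΣxy − ΣxΣy = 8927.5 − 8820.96 = 106.54
nΣx² − (Σx)² = 239207.3 − 220148.64 = 19058.66; nΣy² − (Σy)² = 361.1 − 353.44 = 7.66
r = 106.54 / √(19058.66 × 7.66) = 106.54 / 382.0855 ≈ 0.279

0.279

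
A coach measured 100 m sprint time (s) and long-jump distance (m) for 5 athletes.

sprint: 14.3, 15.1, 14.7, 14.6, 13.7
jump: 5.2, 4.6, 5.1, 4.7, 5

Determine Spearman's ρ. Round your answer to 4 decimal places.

Rank sprint: 2, 5, 4, 3, 1
Rank jump: 5, 1, 4, 2, 3
d = rank(sprint) − rank(jump): -3, 4, 0, 1, -2; Σd² = 30
ρ = 1 − 6Σd² / [n(n²−1)] = 1 − 6×30 / (5×24) = 1 − 180/120 ≈ -0.5000

-0.5000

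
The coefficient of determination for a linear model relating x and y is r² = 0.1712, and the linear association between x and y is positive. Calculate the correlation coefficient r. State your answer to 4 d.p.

|r| = √0.1712 = 0.4138
The association is positive, so r = 0.4138.

0.4138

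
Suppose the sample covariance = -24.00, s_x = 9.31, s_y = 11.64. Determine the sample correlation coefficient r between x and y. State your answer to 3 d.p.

-0.221

r = Cov(x,y) / (s_x · s_y) = -24.00 / (9.31 × 11.64)
  = -24.00 / 108.3684 ≈ -0.221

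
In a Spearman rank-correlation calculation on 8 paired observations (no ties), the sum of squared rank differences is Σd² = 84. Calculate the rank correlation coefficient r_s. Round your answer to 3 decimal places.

ρ = 1 − 6Σd² / [n(n²−1)] = 1 − 6×84 / (8×63)
  = 1 − 504/504 = 1 − 1.0000 ≈ 0.000

0.000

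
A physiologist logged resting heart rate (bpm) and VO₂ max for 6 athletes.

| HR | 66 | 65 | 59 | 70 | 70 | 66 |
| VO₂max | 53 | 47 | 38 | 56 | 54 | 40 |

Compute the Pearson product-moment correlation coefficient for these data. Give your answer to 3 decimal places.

0.824

n = 6, Σx = 396, Σy = 288, Σx² = 26218, Σy² = 14114, Σxy = 19135
nΣxy − ΣxΣy = 114810 − 114048 = 762
nΣx² − (Σx)² = 157308 − 156816 = 492; nΣy² − (Σy)² = 84684 − 82944 = 1740
r = 762 / √(492 × 1740) = 762 / 925.2459 ≈ 0.824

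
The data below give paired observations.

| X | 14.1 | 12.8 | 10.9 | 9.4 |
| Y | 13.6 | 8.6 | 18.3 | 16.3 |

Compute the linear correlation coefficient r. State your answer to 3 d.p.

-0.602

n = 4, ΣX = 47.2, ΣY = 56.8, ΣX² = 569.82, ΣY² = 859.5, ΣXY = 654.53
nΣXY − ΣXΣY = 2618.12 − 2680.96 = -62.84
nΣX² − (ΣX)² = 2279.28 − 2227.84 = 51.44; nΣY² − (ΣY)² = 3438 − 3226.24 = 211.76
r = -62.84 / √(51.44 × 211.76) = -62.84 / 104.3692 ≈ -0.602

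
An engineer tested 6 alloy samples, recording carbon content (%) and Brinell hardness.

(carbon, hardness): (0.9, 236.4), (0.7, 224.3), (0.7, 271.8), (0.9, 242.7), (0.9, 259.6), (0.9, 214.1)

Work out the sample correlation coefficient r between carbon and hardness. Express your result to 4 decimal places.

-0.2361

n = 6, Σx = 5, Σy = 1448.9, Σx² = 4.22, Σy² = 352204.95, Σxy = 1204.79
nΣxy − ΣxΣy = 7228.74 − 7244.5 = -15.76
nΣx² − (Σx)² = 25.32 − 25 = 0.32; nΣy² − (Σy)² = 2113229.7 − 2099311.21 = 13918.49
r = -15.76 / √(0.32 × 13918.49) = -15.76 / 66.7377 ≈ -0.2361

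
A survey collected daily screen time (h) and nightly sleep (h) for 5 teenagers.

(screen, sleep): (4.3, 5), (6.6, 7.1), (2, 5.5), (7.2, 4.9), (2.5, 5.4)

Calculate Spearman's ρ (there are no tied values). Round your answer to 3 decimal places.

Rank screen: 3, 4, 1, 5, 2
Rank sleep: 2, 5, 4, 1, 3
d = rank(screen) − rank(sleep): 1, -1, -3, 4, -1; Σd² = 28
ρ = 1 − 6Σd² / [n(n²−1)] = 1 − 6×28 / (5×24) = 1 − 168/120 ≈ -0.400

-0.400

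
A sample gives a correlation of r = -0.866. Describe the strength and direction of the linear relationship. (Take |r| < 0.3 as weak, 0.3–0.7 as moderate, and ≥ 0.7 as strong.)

strong negative

r = -0.866 < 0 so the relationship is negative.
|r| = 0.866, which falls in the strong range.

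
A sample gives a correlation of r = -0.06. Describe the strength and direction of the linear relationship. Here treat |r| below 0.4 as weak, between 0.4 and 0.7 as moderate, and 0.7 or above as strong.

weak negative

r = -0.06 < 0 so the relationship is negative.
|r| = 0.06, which falls in the weak range.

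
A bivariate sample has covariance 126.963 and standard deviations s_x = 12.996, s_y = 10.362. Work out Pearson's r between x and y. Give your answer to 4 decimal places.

0.9428

r = Cov(x,y) / (s_x · s_y) = 126.963 / (12.996 × 10.362)
  = 126.963 / 134.6646 ≈ 0.9428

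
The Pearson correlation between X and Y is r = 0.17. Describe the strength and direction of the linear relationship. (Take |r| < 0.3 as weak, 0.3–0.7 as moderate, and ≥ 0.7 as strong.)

r = 0.17 > 0 so the relationship is positive.
|r| = 0.17, which falls in the weak range.

weak positive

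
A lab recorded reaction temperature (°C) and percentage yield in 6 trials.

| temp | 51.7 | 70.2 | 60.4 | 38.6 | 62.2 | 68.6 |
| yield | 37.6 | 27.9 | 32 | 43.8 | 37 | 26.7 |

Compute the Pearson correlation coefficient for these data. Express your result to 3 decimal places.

n = 6, Σx = 351.7, Σy = 205, Σx² = 21313.85, Σy² = 7216.5, Σxy = 11659
nΣxy − ΣxΣy = 69954 − 72098.5 = -2144.5
nΣx² − (Σx)² = 127883.1 − 123692.89 = 4190.21; nΣy² − (Σy)² = 43299 − 42025 = 1274
r = -2144.5 / √(4190.21 × 1274) = -2144.5 / 2310.4821 ≈ -0.928

-0.928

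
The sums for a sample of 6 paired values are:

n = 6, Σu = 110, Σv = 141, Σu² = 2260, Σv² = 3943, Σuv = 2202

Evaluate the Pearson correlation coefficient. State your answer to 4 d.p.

-0.9786

r = (nΣuv − ΣuΣv) / √[(nΣu² − (Σu)²)(nΣv² − (Σv)²)]
Numerator: 6×2202 − 110×141 = -2298
Denominator: √[(13560 − 12100)(23658 − 19881)] = √[1460 × 3777] = 2348.2802
r = -2298 / 2348.2802 ≈ -0.9786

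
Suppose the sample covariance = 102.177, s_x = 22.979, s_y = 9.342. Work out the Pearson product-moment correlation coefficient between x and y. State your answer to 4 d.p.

r = Cov(x,y) / (s_x · s_y) = 102.177 / (22.979 × 9.342)
  = 102.177 / 214.6698 ≈ 0.4760

0.4760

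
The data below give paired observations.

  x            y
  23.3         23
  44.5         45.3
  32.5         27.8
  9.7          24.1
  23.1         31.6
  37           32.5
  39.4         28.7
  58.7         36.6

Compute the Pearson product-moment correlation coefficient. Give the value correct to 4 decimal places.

0.7008

n = 8, Σx = 268.2, Σy = 249.6, Σx² = 10574.14, Σy² = 8152.8, Σxy = 8900.68
nΣxy − ΣxΣy = 71205.44 − 66942.72 = 4262.72
nΣx² − (Σx)² = 84593.12 − 71931.24 = 12661.88; nΣy² − (Σy)² = 65222.4 − 62300.16 = 2922.24
r = 4262.72 / √(12661.88 × 2922.24) = 4262.72 / 6082.8490 ≈ 0.7008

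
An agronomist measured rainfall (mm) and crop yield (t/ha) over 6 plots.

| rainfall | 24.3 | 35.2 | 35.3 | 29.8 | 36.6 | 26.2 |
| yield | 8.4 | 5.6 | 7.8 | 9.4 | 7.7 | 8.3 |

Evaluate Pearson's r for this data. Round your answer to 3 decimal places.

-0.552

n = 6, Σx = 187.4, Σy = 47.2, Σx² = 5989.66, Σy² = 379.3, Σxy = 1455.98
nΣxy − ΣxΣy = 8735.88 − 8845.28 = -109.4
nΣx² − (Σx)² = 35937.96 − 35118.76 = 819.2; nΣy² − (Σy)² = 2275.8 − 2227.84 = 47.96
r = -109.4 / √(819.2 × 47.96) = -109.4 / 198.2141 ≈ -0.552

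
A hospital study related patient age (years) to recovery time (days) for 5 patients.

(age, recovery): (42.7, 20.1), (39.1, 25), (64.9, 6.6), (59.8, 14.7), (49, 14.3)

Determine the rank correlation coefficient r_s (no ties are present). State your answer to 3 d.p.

Rank age: 2, 1, 5, 4, 3
Rank recovery: 4, 5, 1, 3, 2
d = rank(age) − rank(recovery): -2, -4, 4, 1, 1; Σd² = 38
ρ = 1 − 6Σd² / [n(n²−1)] = 1 − 6×38 / (5×24) = 1 − 228/120 ≈ -0.900

-0.900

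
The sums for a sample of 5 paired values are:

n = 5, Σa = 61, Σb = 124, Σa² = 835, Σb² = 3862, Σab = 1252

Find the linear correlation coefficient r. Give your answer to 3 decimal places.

-0.976

r = (nΣab − ΣaΣb) / √[(nΣa² − (Σa)²)(nΣb² − (Σb)²)]
Numerator: 5×1252 − 61×124 = -1304
Denominator: √[(4175 − 3721)(19310 − 15376)] = √[454 × 3934] = 1336.4266
r = -1304 / 1336.4266 ≈ -0.976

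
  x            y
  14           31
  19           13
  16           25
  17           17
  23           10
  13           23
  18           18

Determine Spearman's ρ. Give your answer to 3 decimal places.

Rank x: 2, 6, 3, 4, 7, 1, 5
Rank y: 7, 2, 6, 3, 1, 5, 4
d = rank(x) − rank(y): -5, 4, -3, 1, 6, -4, 1; Σd² = 104
ρ = 1 − 6Σd² / [n(n²−1)] = 1 − 6×104 / (7×48) = 1 − 624/336 ≈ -0.857

-0.857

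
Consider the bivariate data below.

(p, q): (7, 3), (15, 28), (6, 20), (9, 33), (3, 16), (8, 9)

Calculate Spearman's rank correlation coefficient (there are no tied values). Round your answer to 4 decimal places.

Rank p: 3, 6, 2, 5, 1, 4
Rank q: 1, 5, 4, 6, 3, 2
d = rank(p) − rank(q): 2, 1, -2, -1, -2, 2; Σd² = 18
ρ = 1 − 6Σd² / [n(n²−1)] = 1 − 6×18 / (6×35) = 1 − 108/210 ≈ 0.4857

0.4857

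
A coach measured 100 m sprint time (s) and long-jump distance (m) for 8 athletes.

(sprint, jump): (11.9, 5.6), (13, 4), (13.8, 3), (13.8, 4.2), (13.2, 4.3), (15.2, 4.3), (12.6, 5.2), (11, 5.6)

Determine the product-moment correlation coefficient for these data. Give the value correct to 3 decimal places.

n = 8, Σx = 104.5, Σy = 36.2, Σx² = 1376.53, Σy² = 169.38, Σxy = 467.24
nΣxy − ΣxΣy = 3737.92 − 3782.9 = -44.98
nΣx² − (Σx)² = 11012.24 − 10920.25 = 91.99; nΣy² − (Σy)² = 1355.04 − 1310.44 = 44.6
r = -44.98 / √(91.99 × 44.6) = -44.98 / 64.0527 ≈ -0.702

-0.702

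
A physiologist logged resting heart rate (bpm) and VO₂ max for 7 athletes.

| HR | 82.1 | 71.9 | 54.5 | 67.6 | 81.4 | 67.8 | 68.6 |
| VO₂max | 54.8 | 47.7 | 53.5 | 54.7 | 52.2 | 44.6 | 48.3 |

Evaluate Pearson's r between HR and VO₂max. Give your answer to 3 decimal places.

0.108

n = 7, Σx = 493.9, Σy = 355.8, Σx² = 35378.79, Σy² = 18179.56, Σxy = 25128.52
nΣxy − ΣxΣy = 175899.64 − 175729.62 = 170.02
nΣx² − (Σx)² = 247651.53 − 243937.21 = 3714.32; nΣy² − (Σy)² = 127256.92 − 126593.64 = 663.28
r = 170.02 / √(3714.32 × 663.28) = 170.02 / 1569.5968 ≈ 0.108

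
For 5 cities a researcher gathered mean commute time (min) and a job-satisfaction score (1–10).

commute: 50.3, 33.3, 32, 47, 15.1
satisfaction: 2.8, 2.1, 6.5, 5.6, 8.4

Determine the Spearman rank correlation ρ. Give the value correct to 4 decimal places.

Rank commute: 5, 3, 2, 4, 1
Rank satisfaction: 2, 1, 4, 3, 5
d = rank(commute) − rank(satisfaction): 3, 2, -2, 1, -4; Σd² = 34
ρ = 1 − 6Σd² / [n(n²−1)] = 1 − 6×34 / (5×24) = 1 − 204/120 ≈ -0.7000

-0.7000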